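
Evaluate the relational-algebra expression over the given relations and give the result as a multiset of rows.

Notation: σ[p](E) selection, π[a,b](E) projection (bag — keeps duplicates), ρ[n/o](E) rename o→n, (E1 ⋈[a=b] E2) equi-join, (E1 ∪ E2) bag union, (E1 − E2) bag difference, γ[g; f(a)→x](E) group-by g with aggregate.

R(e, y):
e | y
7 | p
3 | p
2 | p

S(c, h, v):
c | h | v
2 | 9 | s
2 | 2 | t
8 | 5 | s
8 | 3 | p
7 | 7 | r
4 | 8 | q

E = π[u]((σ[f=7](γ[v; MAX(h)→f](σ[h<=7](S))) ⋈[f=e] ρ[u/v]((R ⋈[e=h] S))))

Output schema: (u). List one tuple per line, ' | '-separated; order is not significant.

Subexpression sizes:
  S → 6
  σ[h<=7](S) → 4
  γ[v; MAX(h)→f](σ[h<=7](S)) → 4
  σ[f=7](γ[v; MAX(h)→f](σ[h<=7](S))) → 1
  R → 3
  S → 6
  (R ⋈[e=h] S) → 3
  ρ[u/v]((R ⋈[e=h] S)) → 3
  (σ[f=7](γ[v; MAX(h)→f](σ[h<=7](S))) ⋈[f=e] ρ[u/v]((R ⋈[e=h] S))) → 1
  π[u]((σ[f=7](γ[v; MAX(h)→f](σ[h<=7](S))) ⋈[f=e] ρ[u/v]((R ⋈[e=h] S)))) → 1

== RESULT ==
u
r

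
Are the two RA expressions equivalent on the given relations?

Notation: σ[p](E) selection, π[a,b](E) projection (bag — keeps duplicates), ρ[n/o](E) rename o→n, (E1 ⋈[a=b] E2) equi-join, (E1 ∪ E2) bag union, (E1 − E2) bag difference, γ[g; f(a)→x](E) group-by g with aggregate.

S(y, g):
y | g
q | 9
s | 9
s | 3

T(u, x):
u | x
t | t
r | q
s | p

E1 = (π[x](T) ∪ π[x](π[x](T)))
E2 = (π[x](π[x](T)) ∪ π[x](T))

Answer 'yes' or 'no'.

E1 stepwise |·|:
  T → 3
  π[x](T) → 3
  T → 3
  π[x](T) → 3
  π[x](π[x](T)) → 3
  (π[x](T) ∪ π[x](π[x](T))) → 6
E2 stepwise |·|:
  T → 3
  π[x](T) → 3
  π[x](π[x](T)) → 3
  T → 3
  π[x](T) → 3
  (π[x](π[x](T)) ∪ π[x](T)) → 6

E1 and E2 produce the same multiset:
x
p
p
q
q
t
t

yes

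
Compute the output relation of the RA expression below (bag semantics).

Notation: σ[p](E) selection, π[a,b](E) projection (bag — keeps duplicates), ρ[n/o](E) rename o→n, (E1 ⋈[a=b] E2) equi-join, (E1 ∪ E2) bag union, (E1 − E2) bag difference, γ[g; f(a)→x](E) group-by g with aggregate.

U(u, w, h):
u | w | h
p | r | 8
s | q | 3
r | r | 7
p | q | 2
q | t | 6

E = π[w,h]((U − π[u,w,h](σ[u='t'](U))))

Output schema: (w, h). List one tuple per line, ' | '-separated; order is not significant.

Stepwise |·|:
  U → 5
  U → 5
  σ[u='t'](U) → 0
  π[u,w,h](σ[u='t'](U)) → 0
  (U − π[u,w,h](σ[u='t'](U))) → 5
  π[w,h]((U − π[u,w,h](σ[u='t'](U)))) → 5

== RESULT ==
w | h
q | 2
q | 3
r | 7
r | 8
t | 6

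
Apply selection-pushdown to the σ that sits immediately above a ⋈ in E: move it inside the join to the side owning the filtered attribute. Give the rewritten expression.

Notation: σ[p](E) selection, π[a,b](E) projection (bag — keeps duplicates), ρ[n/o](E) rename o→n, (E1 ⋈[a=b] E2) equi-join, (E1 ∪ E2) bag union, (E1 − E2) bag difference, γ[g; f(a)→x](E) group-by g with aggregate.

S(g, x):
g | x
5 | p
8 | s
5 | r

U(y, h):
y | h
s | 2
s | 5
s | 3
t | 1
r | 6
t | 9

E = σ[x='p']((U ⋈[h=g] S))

σ filters on x, owned by the right side.
E' = (U ⋈[h=g] σ[x='p'](S))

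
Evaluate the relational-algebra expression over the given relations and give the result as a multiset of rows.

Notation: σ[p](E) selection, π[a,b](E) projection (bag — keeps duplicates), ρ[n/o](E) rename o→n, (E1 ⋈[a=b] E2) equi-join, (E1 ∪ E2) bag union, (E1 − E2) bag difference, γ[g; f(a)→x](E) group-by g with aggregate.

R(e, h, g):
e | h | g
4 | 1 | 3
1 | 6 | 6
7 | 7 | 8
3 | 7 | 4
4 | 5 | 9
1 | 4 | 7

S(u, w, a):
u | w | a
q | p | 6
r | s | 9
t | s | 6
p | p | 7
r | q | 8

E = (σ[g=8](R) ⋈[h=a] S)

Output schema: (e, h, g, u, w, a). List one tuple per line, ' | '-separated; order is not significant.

Row counts bottom-up:
  R → 6
  σ[g=8](R) → 1
  S → 5
  (σ[g=8](R) ⋈[h=a] S) → 1

== RESULT ==
e | h | g | u | w | a
7 | 7 | 8 | p | p | 7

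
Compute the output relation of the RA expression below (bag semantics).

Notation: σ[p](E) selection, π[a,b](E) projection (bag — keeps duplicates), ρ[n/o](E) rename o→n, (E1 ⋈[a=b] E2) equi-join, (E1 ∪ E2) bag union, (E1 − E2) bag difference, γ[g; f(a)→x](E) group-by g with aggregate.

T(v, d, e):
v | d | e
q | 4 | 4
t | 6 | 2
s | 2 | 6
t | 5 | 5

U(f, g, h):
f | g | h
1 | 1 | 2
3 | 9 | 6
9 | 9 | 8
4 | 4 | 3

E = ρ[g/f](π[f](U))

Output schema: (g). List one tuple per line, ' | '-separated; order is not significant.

Stepwise |·|:
  U → 4
  π[f](U) → 4
  ρ[g/f](π[f](U)) → 4

== RESULT ==
g
1
3
4
9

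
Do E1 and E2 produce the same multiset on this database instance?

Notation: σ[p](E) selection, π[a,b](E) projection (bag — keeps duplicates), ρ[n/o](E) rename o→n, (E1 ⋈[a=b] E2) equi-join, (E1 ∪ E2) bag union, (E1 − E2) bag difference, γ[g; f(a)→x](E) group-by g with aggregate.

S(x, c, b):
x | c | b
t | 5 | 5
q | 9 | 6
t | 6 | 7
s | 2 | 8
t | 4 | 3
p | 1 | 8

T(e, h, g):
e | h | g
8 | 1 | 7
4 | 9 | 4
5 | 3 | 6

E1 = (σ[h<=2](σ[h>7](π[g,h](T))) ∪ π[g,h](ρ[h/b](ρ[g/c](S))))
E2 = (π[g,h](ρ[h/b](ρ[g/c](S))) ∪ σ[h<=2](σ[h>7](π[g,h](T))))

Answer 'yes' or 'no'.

E1 row counts bottom-up:
  T → 3
  π[g,h](T) → 3
  σ[h>7](π[g,h](T)) → 1
  σ[h<=2](σ[h>7](π[g,h](T))) → 0
  S → 6
  ρ[g/c](S) → 6
  ρ[h/b](ρ[g/c](S)) → 6
  π[g,h](ρ[h/b](ρ[g/c](S))) → 6
  (σ[h<=2](σ[h>7](π[g,h](T))) ∪ π[g,h](ρ[h/b](ρ[g/c](S)))) → 6
E2 row counts bottom-up:
  S → 6
  ρ[g/c](S) → 6
  ρ[h/b](ρ[g/c](S)) → 6
  π[g,h](ρ[h/b](ρ[g/c](S))) → 6
  T → 3
  π[g,h](T) → 3
  σ[h>7](π[g,h](T)) → 1
  σ[h<=2](σ[h>7](π[g,h](T))) → 0
  (π[g,h](ρ[h/b](ρ[g/c](S))) ∪ σ[h<=2](σ[h>7](π[g,h](T)))) → 6

E1 and E2 produce the same multiset:
g | h
1 | 8
2 | 8
4 | 3
5 | 5
6 | 7
9 | 6

yes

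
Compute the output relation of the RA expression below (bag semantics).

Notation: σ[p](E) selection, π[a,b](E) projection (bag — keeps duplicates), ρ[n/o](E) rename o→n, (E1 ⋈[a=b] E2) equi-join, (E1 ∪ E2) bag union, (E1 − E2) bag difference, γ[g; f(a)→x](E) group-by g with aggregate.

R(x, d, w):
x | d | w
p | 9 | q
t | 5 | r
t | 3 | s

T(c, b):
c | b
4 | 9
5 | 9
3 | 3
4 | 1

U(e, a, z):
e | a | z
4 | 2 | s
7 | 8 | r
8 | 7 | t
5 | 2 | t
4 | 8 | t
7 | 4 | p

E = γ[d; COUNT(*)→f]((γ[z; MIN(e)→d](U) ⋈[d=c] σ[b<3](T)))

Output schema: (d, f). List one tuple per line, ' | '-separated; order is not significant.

Subexpression sizes:
  U → 6
  γ[z; MIN(e)→d](U) → 4
  T → 4
  σ[b<3](T) → 1
  (γ[z; MIN(e)→d](U) ⋈[d=c] σ[b<3](T)) → 2
  γ[d; COUNT(*)→f]((γ[z; MIN(e)→d](U) ⋈[d=c] σ[b<3](T))) → 1

== RESULT ==
d | f
4 | 2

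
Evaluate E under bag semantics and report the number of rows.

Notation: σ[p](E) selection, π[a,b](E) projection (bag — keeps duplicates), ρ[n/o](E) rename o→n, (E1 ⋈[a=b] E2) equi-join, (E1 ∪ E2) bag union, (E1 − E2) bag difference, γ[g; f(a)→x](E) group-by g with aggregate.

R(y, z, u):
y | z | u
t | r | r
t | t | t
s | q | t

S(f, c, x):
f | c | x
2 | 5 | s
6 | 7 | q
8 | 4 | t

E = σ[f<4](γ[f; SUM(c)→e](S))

Per-node cardinality:
  S → 3
  γ[f; SUM(c)→e](S) → 3
  σ[f<4](γ[f; SUM(c)→e](S)) → 1

|E| = 1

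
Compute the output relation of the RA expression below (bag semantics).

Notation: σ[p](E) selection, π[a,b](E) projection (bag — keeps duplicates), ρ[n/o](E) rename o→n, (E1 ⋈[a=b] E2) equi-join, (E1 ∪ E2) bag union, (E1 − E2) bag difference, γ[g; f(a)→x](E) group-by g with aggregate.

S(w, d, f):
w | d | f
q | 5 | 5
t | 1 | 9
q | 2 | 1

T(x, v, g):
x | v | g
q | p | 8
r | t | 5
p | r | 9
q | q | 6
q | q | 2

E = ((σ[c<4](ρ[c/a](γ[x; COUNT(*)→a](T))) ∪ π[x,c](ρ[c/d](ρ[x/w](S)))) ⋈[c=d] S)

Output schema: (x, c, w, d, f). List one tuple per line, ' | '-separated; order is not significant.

Subexpression sizes:
  T → 5
  γ[x; COUNT(*)→a](T) → 3
  ρ[c/a](γ[x; COUNT(*)→a](T)) → 3
  σ[c<4](ρ[c/a](γ[x; COUNT(*)→a](T))) → 3
  S → 3
  ρ[x/w](S) → 3
  ρ[c/d](ρ[x/w](S)) → 3
  π[x,c](ρ[c/d](ρ[x/w](S))) → 3
  (σ[c<4](ρ[c/a](γ[x; COUNT(*)→a](T))) ∪ π[x,c](ρ[c/d](ρ[x/w](S)))) → 6
  S → 3
  ((σ[c<4](ρ[c/a](γ[x; COUNT(*)→a](T))) ∪ π[x,c](ρ[c/d](ρ[x/w](S)))) ⋈[c=d] S) → 5

== RESULT ==
x | c | w | d | f
p | 1 | t | 1 | 9
q | 2 | q | 2 | 1
q | 5 | q | 5 | 5
r | 1 | t | 1 | 9
t | 1 | t | 1 | 9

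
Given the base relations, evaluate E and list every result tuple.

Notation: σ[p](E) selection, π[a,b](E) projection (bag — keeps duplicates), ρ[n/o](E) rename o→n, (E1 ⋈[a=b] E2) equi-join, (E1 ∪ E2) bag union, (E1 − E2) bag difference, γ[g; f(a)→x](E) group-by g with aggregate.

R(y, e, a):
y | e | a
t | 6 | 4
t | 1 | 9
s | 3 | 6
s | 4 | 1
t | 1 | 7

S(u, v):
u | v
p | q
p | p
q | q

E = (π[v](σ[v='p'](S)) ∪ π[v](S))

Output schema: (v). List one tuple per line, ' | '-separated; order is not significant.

Per-node cardinality:
  S → 3
  σ[v='p'](S) → 1
  π[v](σ[v='p'](S)) → 1
  S → 3
  π[v](S) → 3
  (π[v](σ[v='p'](S)) ∪ π[v](S)) → 4

== RESULT ==
v
p
p
q
q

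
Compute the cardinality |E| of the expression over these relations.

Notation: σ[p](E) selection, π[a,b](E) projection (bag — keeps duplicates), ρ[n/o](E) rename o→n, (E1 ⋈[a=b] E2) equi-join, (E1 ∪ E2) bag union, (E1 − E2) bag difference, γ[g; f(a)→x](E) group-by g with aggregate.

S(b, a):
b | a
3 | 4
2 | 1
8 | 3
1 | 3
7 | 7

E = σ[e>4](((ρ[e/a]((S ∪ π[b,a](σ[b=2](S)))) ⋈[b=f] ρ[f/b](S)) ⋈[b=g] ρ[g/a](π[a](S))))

Row counts bottom-up:
  S → 5
  S → 5
  σ[b=2](S) → 1
  π[b,a](σ[b=2](S)) → 1
  (S ∪ π[b,a](σ[b=2](S))) → 6
  ρ[e/a]((S ∪ π[b,a](σ[b=2](S)))) → 6
  S → 5
  ρ[f/b](S) → 5
  (ρ[e/a]((S ∪ π[b,a](σ[b=2](S)))) ⋈[b=f] ρ[f/b](S)) → 6
  S → 5
  π[a](S) → 5
  ρ[g/a](π[a](S)) → 5
  ((ρ[e/a]((S ∪ π[b,a](σ[b=2](S)))) ⋈[b=f] ρ[f/b](S)) ⋈[b=g] ρ[g/a](π[a](S))) → 4
  σ[e>4](((ρ[e/a]((S ∪ π[b,a](σ[b=2](S)))) ⋈[b=f] ρ[f/b](S)) ⋈[b=g] ρ[g/a](π[a](S)))) → 1

|E| = 1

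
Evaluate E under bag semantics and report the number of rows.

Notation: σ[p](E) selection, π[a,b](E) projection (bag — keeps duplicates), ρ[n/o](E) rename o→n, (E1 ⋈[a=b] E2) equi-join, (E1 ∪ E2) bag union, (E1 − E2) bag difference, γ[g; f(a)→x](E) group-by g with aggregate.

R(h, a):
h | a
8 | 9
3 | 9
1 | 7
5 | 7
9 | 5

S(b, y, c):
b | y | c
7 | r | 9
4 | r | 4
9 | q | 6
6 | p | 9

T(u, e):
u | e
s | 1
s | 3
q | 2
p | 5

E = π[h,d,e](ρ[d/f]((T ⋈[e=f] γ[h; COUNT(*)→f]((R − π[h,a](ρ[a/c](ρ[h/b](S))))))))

Row counts bottom-up:
  T → 4
  R → 5
  S → 4
  ρ[h/b](S) → 4
  ρ[a/c](ρ[h/b](S)) → 4
  π[h,a](ρ[a/c](ρ[h/b](S))) → 4
  (R − π[h,a](ρ[a/c](ρ[h/b](S)))) → 5
  γ[h; COUNT(*)→f]((R − π[h,a](ρ[a/c](ρ[h/b](S))))) → 5
  (T ⋈[e=f] γ[h; COUNT(*)→f]((R − π[h,a](ρ[a/c](ρ[h/b](S)))))) → 5
  ρ[d/f]((T ⋈[e=f] γ[h; COUNT(*)→f]((R − π[h,a](ρ[a/c](ρ[h/b](S))))))) → 5
  π[h,d,e](ρ[d/f]((T ⋈[e=f] γ[h; COUNT(*)→f]((R − π[h,a](ρ[a/c](ρ[h/b](S)))))))) → 5

|E| = 5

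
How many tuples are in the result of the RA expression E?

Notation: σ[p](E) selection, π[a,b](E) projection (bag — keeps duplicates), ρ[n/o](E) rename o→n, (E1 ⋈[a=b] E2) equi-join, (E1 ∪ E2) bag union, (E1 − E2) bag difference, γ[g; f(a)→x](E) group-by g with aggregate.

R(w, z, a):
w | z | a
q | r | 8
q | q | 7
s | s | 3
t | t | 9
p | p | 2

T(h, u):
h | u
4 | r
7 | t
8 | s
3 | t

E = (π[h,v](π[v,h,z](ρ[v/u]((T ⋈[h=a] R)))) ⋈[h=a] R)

Stepwise |·|:
  T → 4
  R → 5
  (T ⋈[h=a] R) → 3
  ρ[v/u]((T ⋈[h=a] R)) → 3
  π[v,h,z](ρ[v/u]((T ⋈[h=a] R))) → 3
  π[h,v](π[v,h,z](ρ[v/u]((T ⋈[h=a] R)))) → 3
  R → 5
  (π[h,v](π[v,h,z](ρ[v/u]((T ⋈[h=a] R)))) ⋈[h=a] R) → 3

|E| = 3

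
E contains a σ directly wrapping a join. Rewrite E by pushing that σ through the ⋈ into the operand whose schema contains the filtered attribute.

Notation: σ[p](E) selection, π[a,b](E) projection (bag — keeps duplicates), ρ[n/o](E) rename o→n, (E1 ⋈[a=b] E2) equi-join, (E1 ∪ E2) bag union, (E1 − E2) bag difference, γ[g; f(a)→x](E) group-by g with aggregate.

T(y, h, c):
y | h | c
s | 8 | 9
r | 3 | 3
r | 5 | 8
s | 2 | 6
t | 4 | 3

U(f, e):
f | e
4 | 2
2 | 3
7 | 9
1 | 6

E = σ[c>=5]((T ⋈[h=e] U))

σ filters on c, owned by the left side.
E' = (σ[c>=5](T) ⋈[h=e] U)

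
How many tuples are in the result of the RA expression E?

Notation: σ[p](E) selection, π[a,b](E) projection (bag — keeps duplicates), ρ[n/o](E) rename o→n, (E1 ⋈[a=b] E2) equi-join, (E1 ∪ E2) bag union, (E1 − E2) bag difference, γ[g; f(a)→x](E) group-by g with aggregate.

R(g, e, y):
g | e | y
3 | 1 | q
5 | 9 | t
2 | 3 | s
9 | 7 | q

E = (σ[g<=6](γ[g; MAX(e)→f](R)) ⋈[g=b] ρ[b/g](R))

Per-node cardinality:
  R → 4
  γ[g; MAX(e)→f](R) → 4
  σ[g<=6](γ[g; MAX(e)→f](R)) → 3
  R → 4
  ρ[b/g](R) → 4
  (σ[g<=6](γ[g; MAX(e)→f](R)) ⋈[g=b] ρ[b/g](R)) → 3

|E| = 3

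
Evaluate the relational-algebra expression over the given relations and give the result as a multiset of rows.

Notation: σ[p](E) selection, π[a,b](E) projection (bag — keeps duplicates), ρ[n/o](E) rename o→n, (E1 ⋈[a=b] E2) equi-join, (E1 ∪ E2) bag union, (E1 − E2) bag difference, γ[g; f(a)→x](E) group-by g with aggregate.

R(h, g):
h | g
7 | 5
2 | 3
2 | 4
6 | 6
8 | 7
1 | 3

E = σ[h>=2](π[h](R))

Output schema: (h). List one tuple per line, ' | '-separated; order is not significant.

Row counts bottom-up:
  R → 6
  π[h](R) → 6
  σ[h>=2](π[h](R)) → 5

== RESULT ==
h
2
2
6
7
8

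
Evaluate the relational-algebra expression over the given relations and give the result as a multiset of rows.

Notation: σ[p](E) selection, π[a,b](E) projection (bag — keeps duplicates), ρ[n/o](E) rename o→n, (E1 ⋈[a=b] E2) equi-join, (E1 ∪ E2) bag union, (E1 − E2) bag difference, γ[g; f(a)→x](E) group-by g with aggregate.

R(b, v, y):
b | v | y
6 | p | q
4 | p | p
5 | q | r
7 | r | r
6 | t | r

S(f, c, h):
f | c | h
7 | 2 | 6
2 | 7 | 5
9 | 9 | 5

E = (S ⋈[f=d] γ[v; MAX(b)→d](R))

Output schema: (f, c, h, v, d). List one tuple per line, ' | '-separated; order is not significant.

Stepwise |·|:
  S → 3
  R → 5
  γ[v; MAX(b)→d](R) → 4
  (S ⋈[f=d] γ[v; MAX(b)→d](R)) → 1

== RESULT ==
f | c | h | v | d
7 | 2 | 6 | r | 7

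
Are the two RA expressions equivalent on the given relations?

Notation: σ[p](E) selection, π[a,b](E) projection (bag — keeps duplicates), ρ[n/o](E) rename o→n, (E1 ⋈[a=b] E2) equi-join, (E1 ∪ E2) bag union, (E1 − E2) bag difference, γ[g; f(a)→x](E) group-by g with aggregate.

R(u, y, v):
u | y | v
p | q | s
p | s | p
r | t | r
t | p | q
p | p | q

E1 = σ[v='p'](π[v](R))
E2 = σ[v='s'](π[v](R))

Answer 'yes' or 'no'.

E1 row counts bottom-up:
  R → 5
  π[v](R) → 5
  σ[v='p'](π[v](R)) → 1
E2 row counts bottom-up:
  R → 5
  π[v](R) → 5
  σ[v='s'](π[v](R)) → 1

E1 result:
v
p
E2 result:
v
s
Witness: ('p',) appears 1× in E1 but 0× in E2.

no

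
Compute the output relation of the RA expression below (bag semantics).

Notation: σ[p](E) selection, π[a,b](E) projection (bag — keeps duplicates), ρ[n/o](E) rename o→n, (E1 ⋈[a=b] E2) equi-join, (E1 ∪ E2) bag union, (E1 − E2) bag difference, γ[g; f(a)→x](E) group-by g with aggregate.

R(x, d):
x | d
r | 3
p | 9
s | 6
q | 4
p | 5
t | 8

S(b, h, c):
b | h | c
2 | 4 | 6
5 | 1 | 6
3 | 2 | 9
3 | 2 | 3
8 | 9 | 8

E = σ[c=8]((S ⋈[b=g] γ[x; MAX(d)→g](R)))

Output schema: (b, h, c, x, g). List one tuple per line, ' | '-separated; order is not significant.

Subexpression sizes:
  S → 5
  R → 6
  γ[x; MAX(d)→g](R) → 5
  (S ⋈[b=g] γ[x; MAX(d)→g](R)) → 3
  σ[c=8]((S ⋈[b=g] γ[x; MAX(d)→g](R))) → 1

== RESULT ==
b | h | c | x | g
8 | 9 | 8 | t | 8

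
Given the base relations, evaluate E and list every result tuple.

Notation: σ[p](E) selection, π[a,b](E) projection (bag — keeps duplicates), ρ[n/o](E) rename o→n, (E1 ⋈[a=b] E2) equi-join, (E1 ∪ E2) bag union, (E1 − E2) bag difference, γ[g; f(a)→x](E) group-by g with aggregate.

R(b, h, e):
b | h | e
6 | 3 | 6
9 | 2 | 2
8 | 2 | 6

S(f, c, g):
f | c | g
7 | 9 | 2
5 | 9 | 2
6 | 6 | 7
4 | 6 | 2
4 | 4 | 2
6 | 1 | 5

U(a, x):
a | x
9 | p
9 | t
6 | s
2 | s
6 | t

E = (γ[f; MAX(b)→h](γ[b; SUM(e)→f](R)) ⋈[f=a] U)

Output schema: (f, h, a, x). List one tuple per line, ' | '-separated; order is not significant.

Row counts bottom-up:
  R → 3
  γ[b; SUM(e)→f](R) → 3
  γ[f; MAX(b)→h](γ[b; SUM(e)→f](R)) → 2
  U → 5
  (γ[f; MAX(b)→h](γ[b; SUM(e)→f](R)) ⋈[f=a] U) → 3

== RESULT ==
f | h | a | x
2 | 9 | 2 | s
6 | 8 | 6 | s
6 | 8 | 6 | t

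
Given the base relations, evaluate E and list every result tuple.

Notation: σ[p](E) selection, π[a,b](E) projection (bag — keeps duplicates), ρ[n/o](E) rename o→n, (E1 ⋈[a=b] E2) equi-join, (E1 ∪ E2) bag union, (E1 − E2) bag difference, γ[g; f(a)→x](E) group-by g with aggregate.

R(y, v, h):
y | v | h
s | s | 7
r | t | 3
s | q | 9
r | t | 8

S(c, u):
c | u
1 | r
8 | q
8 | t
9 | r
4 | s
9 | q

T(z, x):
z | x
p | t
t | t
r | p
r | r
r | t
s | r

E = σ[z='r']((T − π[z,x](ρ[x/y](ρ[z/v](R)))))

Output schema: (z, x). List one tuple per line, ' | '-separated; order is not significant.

Subexpression sizes:
  T → 6
  R → 4
  ρ[z/v](R) → 4
  ρ[x/y](ρ[z/v](R)) → 4
  π[z,x](ρ[x/y](ρ[z/v](R))) → 4
  (T − π[z,x](ρ[x/y](ρ[z/v](R)))) → 6
  σ[z='r']((T − π[z,x](ρ[x/y](ρ[z/v](R))))) → 3

== RESULT ==
z | x
r | p
r | r
r | t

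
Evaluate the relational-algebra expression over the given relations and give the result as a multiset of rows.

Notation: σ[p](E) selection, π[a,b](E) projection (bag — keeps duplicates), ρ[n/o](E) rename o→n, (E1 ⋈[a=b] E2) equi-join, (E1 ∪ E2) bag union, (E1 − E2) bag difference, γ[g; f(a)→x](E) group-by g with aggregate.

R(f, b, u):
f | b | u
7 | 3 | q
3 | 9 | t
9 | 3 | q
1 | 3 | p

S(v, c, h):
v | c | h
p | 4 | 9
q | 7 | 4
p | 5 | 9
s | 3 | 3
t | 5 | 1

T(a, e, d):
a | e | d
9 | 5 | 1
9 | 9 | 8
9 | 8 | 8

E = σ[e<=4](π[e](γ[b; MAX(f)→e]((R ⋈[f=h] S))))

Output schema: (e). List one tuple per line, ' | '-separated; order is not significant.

Row counts bottom-up:
  R → 4
  S → 5
  (R ⋈[f=h] S) → 4
  γ[b; MAX(f)→e]((R ⋈[f=h] S)) → 2
  π[e](γ[b; MAX(f)→e]((R ⋈[f=h] S))) → 2
  σ[e<=4](π[e](γ[b; MAX(f)→e]((R ⋈[f=h] S)))) → 1

== RESULT ==
e
3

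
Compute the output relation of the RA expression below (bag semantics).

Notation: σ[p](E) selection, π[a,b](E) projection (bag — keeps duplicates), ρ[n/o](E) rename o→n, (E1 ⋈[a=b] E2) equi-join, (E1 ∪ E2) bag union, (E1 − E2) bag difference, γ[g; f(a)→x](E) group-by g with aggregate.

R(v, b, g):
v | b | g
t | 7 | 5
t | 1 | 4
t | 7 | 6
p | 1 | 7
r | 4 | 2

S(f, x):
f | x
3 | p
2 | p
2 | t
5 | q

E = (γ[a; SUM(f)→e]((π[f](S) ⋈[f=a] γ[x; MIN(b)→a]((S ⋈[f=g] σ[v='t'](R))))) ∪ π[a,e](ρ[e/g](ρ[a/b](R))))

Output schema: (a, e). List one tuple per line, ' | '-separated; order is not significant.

Stepwise |·|:
  S → 4
  π[f](S) → 4
  S → 4
  R → 5
  σ[v='t'](R) → 3
  (S ⋈[f=g] σ[v='t'](R)) → 1
  γ[x; MIN(b)→a]((S ⋈[f=g] σ[v='t'](R))) → 1
  (π[f](S) ⋈[f=a] γ[x; MIN(b)→a]((S ⋈[f=g] σ[v='t'](R)))) → 0
  γ[a; SUM(f)→e]((π[f](S) ⋈[f=a] γ[x; MIN(b)→a]((S ⋈[f=g] σ[v='t'](R))))) → 0
  R → 5
  ρ[a/b](R) → 5
  ρ[e/g](ρ[a/b](R)) → 5
  π[a,e](ρ[e/g](ρ[a/b](R))) → 5
  (γ[a; SUM(f)→e]((π[f](S) ⋈[f=a] γ[x; MIN(b)→a]((S ⋈[f=g] σ[v='t'](R))))) ∪ π[a,e](ρ[e/g](ρ[a/b](R)))) → 5

== RESULT ==
a | e
1 | 4
1 | 7
4 | 2
7 | 5
7 | 6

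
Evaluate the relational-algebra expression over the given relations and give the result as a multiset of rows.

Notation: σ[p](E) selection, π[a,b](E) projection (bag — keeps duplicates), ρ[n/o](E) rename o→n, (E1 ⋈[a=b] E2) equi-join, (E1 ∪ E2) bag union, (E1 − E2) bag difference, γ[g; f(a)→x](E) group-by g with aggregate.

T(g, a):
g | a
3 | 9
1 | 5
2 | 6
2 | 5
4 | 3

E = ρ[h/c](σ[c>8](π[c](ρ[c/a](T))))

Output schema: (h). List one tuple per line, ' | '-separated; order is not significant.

Per-node cardinality:
  T → 5
  ρ[c/a](T) → 5
  π[c](ρ[c/a](T)) → 5
  σ[c>8](π[c](ρ[c/a](T))) → 1
  ρ[h/c](σ[c>8](π[c](ρ[c/a](T)))) → 1

== RESULT ==
h
9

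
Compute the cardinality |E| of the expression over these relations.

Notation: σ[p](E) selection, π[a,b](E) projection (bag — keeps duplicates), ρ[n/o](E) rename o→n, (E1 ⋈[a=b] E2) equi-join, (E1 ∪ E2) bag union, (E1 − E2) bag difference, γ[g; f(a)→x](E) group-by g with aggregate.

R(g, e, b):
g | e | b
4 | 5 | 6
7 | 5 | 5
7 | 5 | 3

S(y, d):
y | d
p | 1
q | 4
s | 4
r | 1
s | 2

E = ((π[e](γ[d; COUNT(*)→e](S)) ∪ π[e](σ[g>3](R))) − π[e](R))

Row counts bottom-up:
  S → 5
  γ[d; COUNT(*)→e](S) → 3
  π[e](γ[d; COUNT(*)→e](S)) → 3
  R → 3
  σ[g>3](R) → 3
  π[e](σ[g>3](R)) → 3
  (π[e](γ[d; COUNT(*)→e](S)) ∪ π[e](σ[g>3](R))) → 6
  R → 3
  π[e](R) → 3
  ((π[e](γ[d; COUNT(*)→e](S)) ∪ π[e](σ[g>3](R))) − π[e](R)) → 3

|E| = 3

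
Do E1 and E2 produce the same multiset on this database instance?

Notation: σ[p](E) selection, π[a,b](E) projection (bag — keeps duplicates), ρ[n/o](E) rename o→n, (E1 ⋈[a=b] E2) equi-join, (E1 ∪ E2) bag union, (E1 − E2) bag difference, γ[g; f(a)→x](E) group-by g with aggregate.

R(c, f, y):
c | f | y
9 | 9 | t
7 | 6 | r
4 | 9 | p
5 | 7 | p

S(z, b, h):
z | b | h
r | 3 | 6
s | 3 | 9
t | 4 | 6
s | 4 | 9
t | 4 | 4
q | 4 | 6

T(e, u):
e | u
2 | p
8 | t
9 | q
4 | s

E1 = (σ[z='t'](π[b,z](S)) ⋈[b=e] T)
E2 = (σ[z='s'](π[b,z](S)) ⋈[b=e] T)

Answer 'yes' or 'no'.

E1 per-node cardinality:
  S → 6
  π[b,z](S) → 6
  σ[z='t'](π[b,z](S)) → 2
  T → 4
  (σ[z='t'](π[b,z](S)) ⋈[b=e] T) → 2
E2 per-node cardinality:
  S → 6
  π[b,z](S) → 6
  σ[z='s'](π[b,z](S)) → 2
  T → 4
  (σ[z='s'](π[b,z](S)) ⋈[b=e] T) → 1

E1 result:
b | z | e | u
4 | t | 4 | s
4 | t | 4 | s
E2 result:
b | z | e | u
4 | s | 4 | s
Witness: (4, 't', 4, 's') appears 2× in E1 but 0× in E2.

no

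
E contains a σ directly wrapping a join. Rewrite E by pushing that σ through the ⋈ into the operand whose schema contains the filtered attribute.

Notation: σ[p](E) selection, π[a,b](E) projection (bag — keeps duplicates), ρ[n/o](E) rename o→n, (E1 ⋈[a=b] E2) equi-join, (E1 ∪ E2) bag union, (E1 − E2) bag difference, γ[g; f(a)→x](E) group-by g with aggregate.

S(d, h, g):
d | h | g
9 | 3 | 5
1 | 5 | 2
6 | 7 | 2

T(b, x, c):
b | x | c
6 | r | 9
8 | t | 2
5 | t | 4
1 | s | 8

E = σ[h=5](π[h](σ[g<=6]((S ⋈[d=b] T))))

σ filters on g, owned by the left side.
E' = σ[h=5](π[h]((σ[g<=6](S) ⋈[d=b] T)))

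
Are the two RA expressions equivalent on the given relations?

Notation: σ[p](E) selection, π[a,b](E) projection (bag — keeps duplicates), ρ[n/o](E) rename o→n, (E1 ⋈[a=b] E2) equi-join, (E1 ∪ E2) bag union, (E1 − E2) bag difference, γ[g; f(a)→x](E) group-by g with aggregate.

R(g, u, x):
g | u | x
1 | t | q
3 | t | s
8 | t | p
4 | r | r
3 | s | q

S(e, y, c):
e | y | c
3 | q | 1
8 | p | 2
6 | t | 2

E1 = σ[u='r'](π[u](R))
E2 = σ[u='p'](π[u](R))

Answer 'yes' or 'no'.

E1 subexpression sizes:
  R → 5
  π[u](R) → 5
  σ[u='r'](π[u](R)) → 1
E2 subexpression sizes:
  R → 5
  π[u](R) → 5
  σ[u='p'](π[u](R)) → 0

E1 result:
u
r
E2 result:
u
(0 rows)
Witness: ('r',) appears 1× in E1 but 0× in E2.

no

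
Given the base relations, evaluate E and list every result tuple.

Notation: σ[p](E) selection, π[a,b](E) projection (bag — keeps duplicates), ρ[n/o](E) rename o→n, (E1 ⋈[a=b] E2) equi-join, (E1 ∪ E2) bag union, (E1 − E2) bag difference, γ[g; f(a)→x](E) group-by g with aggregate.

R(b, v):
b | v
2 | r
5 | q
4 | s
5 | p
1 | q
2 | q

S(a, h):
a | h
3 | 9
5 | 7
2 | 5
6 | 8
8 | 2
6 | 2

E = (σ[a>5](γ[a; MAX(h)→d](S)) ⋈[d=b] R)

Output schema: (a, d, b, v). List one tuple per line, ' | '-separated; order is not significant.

Row counts bottom-up:
  S → 6
  γ[a; MAX(h)→d](S) → 5
  σ[a>5](γ[a; MAX(h)→d](S)) → 2
  R → 6
  (σ[a>5](γ[a; MAX(h)→d](S)) ⋈[d=b] R) → 2

== RESULT ==
a | d | b | v
8 | 2 | 2 | q
8 | 2 | 2 | r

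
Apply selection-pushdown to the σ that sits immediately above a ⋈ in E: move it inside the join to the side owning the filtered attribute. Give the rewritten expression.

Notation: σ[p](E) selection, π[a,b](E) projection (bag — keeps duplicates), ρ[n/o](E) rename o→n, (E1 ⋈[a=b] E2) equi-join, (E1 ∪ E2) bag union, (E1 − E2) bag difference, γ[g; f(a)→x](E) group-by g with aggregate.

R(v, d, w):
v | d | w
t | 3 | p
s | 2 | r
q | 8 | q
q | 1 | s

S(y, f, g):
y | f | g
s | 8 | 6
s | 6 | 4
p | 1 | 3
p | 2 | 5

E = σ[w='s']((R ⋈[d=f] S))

σ filters on w, owned by the left side.
E' = (σ[w='s'](R) ⋈[d=f] S)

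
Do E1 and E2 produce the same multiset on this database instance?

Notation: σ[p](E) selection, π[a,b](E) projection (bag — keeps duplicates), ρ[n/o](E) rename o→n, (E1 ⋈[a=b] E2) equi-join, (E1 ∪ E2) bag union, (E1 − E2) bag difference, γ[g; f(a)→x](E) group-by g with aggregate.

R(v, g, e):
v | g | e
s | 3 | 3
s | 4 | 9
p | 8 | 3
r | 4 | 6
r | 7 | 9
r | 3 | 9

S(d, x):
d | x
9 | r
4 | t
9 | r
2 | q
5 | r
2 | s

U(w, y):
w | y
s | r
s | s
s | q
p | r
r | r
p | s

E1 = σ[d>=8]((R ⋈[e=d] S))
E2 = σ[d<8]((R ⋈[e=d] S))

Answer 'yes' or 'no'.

E1 per-node cardinality:
  R → 6
  S → 6
  (R ⋈[e=d] S) → 6
  σ[d>=8]((R ⋈[e=d] S)) → 6
E2 per-node cardinality:
  R → 6
  S → 6
  (R ⋈[e=d] S) → 6
  σ[d<8]((R ⋈[e=d] S)) → 0

E1 result:
v | g | e | d | x
r | 3 | 9 | 9 | r
r | 3 | 9 | 9 | r
r | 7 | 9 | 9 | r
r | 7 | 9 | 9 | r
s | 4 | 9 | 9 | r
s | 4 | 9 | 9 | r
E2 result:
v | g | e | d | x
(0 rows)
Witness: ('s', 4, 9, 9, 'r') appears 2× in E1 but 0× in E2.

no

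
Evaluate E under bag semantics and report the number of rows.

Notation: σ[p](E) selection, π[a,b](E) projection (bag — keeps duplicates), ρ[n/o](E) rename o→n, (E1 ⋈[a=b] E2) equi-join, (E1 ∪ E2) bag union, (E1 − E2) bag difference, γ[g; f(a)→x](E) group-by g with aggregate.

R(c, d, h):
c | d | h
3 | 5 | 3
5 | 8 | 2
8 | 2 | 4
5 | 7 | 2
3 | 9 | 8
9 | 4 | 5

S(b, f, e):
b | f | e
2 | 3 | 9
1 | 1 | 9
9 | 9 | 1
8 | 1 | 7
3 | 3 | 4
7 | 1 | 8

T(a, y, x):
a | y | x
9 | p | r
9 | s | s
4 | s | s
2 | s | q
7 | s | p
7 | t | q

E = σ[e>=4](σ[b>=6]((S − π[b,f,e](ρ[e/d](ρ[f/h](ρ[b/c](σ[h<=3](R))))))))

Per-node cardinality:
  S → 6
  R → 6
  σ[h<=3](R) → 3
  ρ[b/c](σ[h<=3](R)) → 3
  ρ[f/h](ρ[b/c](σ[h<=3](R))) → 3
  ρ[e/d](ρ[f/h](ρ[b/c](σ[h<=3](R)))) → 3
  π[b,f,e](ρ[e/d](ρ[f/h](ρ[b/c](σ[h<=3](R))))) → 3
  (S − π[b,f,e](ρ[e/d](ρ[f/h](ρ[b/c](σ[h<=3](R)))))) → 6
  σ[b>=6]((S − π[b,f,e](ρ[e/d](ρ[f/h](ρ[b/c](σ[h<=3](R))))))) → 3
  σ[e>=4](σ[b>=6]((S − π[b,f,e](ρ[e/d](ρ[f/h](ρ[b/c](σ[h<=3](R)))))))) → 2

|E| = 2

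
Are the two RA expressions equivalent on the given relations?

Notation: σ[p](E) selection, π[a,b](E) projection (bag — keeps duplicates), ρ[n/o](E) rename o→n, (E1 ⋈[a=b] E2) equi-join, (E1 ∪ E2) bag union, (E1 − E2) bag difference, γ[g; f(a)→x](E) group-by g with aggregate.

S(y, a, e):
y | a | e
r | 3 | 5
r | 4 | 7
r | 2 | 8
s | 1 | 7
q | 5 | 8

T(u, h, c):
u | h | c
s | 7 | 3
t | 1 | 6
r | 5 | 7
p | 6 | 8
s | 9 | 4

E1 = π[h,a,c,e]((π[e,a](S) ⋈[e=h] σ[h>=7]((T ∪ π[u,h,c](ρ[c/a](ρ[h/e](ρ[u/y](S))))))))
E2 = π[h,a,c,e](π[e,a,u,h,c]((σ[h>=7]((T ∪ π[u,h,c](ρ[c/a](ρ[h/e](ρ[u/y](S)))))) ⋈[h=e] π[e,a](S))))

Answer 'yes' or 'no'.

E1 row counts bottom-up:
  S → 5
  π[e,a](S) → 5
  T → 5
  S → 5
  ρ[u/y](S) → 5
  ρ[h/e](ρ[u/y](S)) → 5
  ρ[c/a](ρ[h/e](ρ[u/y](S))) → 5
  π[u,h,c](ρ[c/a](ρ[h/e](ρ[u/y](S)))) → 5
  (T ∪ π[u,h,c](ρ[c/a](ρ[h/e](ρ[u/y](S))))) → 10
  σ[h>=7]((T ∪ π[u,h,c](ρ[c/a](ρ[h/e](ρ[u/y](S)))))) → 6
  (π[e,a](S) ⋈[e=h] σ[h>=7]((T ∪ π[u,h,c](ρ[c/a](ρ[h/e](ρ[u/y](S))))))) → 10
  π[h,a,c,e]((π[e,a](S) ⋈[e=h] σ[h>=7]((T ∪ π[u,h,c](ρ[c/a](ρ[h/e](ρ[u/y](S)))))))) → 10
E2 row counts bottom-up:
  T → 5
  S → 5
  ρ[u/y](S) → 5
  ρ[h/e](ρ[u/y](S)) → 5
  ρ[c/a](ρ[h/e](ρ[u/y](S))) → 5
  π[u,h,c](ρ[c/a](ρ[h/e](ρ[u/y](S)))) → 5
  (T ∪ π[u,h,c](ρ[c/a](ρ[h/e](ρ[u/y](S))))) → 10
  σ[h>=7]((T ∪ π[u,h,c](ρ[c/a](ρ[h/e](ρ[u/y](S)))))) → 6
  S → 5
  π[e,a](S) → 5
  (σ[h>=7]((T ∪ π[u,h,c](ρ[c/a](ρ[h/e](ρ[u/y](S)))))) ⋈[h=e] π[e,a](S)) → 10
  π[e,a,u,h,c]((σ[h>=7]((T ∪ π[u,h,c](ρ[c/a](ρ[h/e](ρ[u/y](S)))))) ⋈[h=e] π[e,a](S))) → 10
  π[h,a,c,e](π[e,a,u,h,c]((σ[h>=7]((T ∪ π[u,h,c](ρ[c/a](ρ[h/e](ρ[u/y](S)))))) ⋈[h=e] π[e,a](S)))) → 10

E1 and E2 produce the same multiset:
h | a | c | e
7 | 1 | 1 | 7
7 | 1 | 3 | 7
7 | 1 | 4 | 7
7 | 4 | 1 | 7
7 | 4 | 3 | 7
7 | 4 | 4 | 7
8 | 2 | 2 | 8
8 | 2 | 5 | 8
8 | 5 | 2 | 8
8 | 5 | 5 | 8

yes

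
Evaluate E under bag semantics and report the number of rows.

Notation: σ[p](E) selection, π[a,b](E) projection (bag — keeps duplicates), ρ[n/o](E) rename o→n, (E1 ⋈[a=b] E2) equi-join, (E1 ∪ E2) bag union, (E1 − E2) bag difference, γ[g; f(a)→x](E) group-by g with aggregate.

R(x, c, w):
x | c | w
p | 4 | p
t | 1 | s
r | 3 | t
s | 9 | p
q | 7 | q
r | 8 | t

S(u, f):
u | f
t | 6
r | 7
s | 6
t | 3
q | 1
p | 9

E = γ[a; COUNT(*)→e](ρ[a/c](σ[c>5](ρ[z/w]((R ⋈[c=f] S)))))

Subexpression sizes:
  R → 6
  S → 6
  (R ⋈[c=f] S) → 4
  ρ[z/w]((R ⋈[c=f] S)) → 4
  σ[c>5](ρ[z/w]((R ⋈[c=f] S))) → 2
  ρ[a/c](σ[c>5](ρ[z/w]((R ⋈[c=f] S)))) → 2
  γ[a; COUNT(*)→e](ρ[a/c](σ[c>5](ρ[z/w]((R ⋈[c=f] S))))) → 2

|E| = 2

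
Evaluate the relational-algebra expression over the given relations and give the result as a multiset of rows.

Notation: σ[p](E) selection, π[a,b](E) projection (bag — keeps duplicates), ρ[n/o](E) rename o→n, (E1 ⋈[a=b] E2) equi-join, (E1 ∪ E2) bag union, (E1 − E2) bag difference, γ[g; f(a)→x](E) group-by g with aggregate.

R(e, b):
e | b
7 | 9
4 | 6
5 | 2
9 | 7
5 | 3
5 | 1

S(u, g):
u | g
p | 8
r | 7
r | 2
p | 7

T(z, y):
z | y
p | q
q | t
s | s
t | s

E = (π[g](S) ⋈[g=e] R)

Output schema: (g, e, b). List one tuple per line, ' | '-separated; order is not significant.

Per-node cardinality:
  S → 4
  π[g](S) → 4
  R → 6
  (π[g](S) ⋈[g=e] R) → 2

== RESULT ==
g | e | b
7 | 7 | 9
7 | 7 | 9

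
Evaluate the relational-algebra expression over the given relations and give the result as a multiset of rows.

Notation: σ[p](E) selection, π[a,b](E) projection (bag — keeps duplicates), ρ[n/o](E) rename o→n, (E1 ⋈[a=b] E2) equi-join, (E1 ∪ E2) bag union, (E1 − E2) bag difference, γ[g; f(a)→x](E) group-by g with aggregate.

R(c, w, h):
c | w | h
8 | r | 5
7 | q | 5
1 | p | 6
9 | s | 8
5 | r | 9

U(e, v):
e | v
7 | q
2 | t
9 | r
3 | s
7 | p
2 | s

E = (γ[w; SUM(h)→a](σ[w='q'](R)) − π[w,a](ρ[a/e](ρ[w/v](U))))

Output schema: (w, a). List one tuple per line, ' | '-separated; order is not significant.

Stepwise |·|:
  R → 5
  σ[w='q'](R) → 1
  γ[w; SUM(h)→a](σ[w='q'](R)) → 1
  U → 6
  ρ[w/v](U) → 6
  ρ[a/e](ρ[w/v](U)) → 6
  π[w,a](ρ[a/e](ρ[w/v](U))) → 6
  (γ[w; SUM(h)→a](σ[w='q'](R)) − π[w,a](ρ[a/e](ρ[w/v](U)))) → 1

== RESULT ==
w | a
q | 5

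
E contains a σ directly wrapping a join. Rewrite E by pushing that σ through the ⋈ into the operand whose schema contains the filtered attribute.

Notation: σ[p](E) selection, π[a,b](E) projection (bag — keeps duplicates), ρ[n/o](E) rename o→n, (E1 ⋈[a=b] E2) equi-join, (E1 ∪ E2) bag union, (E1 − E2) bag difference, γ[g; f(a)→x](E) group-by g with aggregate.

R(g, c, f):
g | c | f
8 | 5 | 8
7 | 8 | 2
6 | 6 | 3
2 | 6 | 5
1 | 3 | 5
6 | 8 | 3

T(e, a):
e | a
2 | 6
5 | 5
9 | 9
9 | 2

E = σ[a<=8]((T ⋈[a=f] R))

σ filters on a, owned by the left side.
E' = (σ[a<=8](T) ⋈[a=f] R)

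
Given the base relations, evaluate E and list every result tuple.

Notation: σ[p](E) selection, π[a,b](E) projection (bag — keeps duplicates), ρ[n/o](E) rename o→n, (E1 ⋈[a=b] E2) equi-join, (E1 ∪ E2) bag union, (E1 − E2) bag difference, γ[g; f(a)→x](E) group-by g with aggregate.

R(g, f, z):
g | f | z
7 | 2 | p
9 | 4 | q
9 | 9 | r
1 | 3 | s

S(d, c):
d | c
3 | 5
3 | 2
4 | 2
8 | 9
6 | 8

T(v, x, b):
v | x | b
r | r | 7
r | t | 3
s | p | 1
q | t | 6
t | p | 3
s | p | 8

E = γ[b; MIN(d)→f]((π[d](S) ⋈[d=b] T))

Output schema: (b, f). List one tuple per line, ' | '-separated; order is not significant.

Per-node cardinality:
  S → 5
  π[d](S) → 5
  T → 6
  (π[d](S) ⋈[d=b] T) → 6
  γ[b; MIN(d)→f]((π[d](S) ⋈[d=b] T)) → 3

== RESULT ==
b | f
3 | 3
6 | 6
8 | 8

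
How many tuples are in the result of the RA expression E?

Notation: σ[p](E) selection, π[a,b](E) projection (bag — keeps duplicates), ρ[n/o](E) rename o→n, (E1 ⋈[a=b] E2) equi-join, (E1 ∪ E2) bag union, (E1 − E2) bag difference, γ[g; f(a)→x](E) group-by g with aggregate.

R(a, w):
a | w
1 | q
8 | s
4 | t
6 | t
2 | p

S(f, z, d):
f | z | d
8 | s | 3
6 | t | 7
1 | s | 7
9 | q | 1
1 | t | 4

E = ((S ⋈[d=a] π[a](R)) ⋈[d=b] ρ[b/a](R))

Subexpression sizes:
  S → 5
  R → 5
  π[a](R) → 5
  (S ⋈[d=a] π[a](R)) → 2
  R → 5
  ρ[b/a](R) → 5
  ((S ⋈[d=a] π[a](R)) ⋈[d=b] ρ[b/a](R)) → 2

|E| = 2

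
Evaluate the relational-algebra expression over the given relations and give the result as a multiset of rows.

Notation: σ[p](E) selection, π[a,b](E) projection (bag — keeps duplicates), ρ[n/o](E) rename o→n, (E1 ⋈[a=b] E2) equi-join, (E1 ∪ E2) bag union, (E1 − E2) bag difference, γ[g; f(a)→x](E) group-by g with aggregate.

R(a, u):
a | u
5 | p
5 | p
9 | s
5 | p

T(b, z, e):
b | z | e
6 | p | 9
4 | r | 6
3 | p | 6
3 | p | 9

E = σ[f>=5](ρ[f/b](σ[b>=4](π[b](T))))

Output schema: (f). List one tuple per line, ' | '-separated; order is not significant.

Subexpression sizes:
  T → 4
  π[b](T) → 4
  σ[b>=4](π[b](T)) → 2
  ρ[f/b](σ[b>=4](π[b](T))) → 2
  σ[f>=5](ρ[f/b](σ[b>=4](π[b](T)))) → 1

== RESULT ==
f
6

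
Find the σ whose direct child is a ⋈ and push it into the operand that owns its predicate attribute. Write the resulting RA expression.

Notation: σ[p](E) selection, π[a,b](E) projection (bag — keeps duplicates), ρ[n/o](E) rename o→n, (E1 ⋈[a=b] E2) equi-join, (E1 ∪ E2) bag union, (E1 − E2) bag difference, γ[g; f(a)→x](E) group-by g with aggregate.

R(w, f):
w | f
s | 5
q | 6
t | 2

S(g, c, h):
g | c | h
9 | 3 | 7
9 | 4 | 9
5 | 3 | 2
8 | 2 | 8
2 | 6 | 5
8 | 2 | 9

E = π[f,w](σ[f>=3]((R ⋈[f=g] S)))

σ filters on f, owned by the left side.
E' = π[f,w]((σ[f>=3](R) ⋈[f=g] S))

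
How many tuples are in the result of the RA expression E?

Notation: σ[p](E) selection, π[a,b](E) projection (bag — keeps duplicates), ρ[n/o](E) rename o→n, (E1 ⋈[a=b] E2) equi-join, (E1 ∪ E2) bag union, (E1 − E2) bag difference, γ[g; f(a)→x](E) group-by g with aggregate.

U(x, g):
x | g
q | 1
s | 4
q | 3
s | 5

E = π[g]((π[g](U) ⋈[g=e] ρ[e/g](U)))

Stepwise |·|:
  U → 4
  π[g](U) → 4
  U → 4
  ρ[e/g](U) → 4
  (π[g](U) ⋈[g=e] ρ[e/g](U)) → 4
  π[g]((π[g](U) ⋈[g=e] ρ[e/g](U))) → 4

|E| = 4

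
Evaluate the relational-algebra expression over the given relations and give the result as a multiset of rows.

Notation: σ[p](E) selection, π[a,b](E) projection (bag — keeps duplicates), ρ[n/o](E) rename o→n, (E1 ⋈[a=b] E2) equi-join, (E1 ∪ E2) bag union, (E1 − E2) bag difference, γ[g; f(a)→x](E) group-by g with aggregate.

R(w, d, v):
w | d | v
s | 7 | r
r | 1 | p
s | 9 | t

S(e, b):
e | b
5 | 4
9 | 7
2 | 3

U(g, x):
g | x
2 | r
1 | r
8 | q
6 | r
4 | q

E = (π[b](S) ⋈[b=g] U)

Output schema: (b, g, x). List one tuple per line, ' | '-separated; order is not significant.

Stepwise |·|:
  S → 3
  π[b](S) → 3
  U → 5
  (π[b](S) ⋈[b=g] U) → 1

== RESULT ==
b | g | x
4 | 4 | q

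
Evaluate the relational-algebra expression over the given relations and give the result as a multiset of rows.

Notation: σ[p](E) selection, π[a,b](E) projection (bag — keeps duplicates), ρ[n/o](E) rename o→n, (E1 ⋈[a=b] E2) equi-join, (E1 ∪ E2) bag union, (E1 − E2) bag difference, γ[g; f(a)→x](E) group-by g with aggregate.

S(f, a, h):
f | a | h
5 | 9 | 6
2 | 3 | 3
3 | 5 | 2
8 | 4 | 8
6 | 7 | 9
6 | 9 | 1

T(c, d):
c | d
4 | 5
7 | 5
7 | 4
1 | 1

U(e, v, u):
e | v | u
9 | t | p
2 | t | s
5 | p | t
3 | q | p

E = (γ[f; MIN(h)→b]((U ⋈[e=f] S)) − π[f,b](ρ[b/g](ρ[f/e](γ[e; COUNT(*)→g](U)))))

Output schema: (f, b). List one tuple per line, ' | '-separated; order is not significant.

Subexpression sizes:
  U → 4
  S → 6
  (U ⋈[e=f] S) → 3
  γ[f; MIN(h)→b]((U ⋈[e=f] S)) → 3
  U → 4
  γ[e; COUNT(*)→g](U) → 4
  ρ[f/e](γ[e; COUNT(*)→g](U)) → 4
  ρ[b/g](ρ[f/e](γ[e; COUNT(*)→g](U))) → 4
  π[f,b](ρ[b/g](ρ[f/e](γ[e; COUNT(*)→g](U)))) → 4
  (γ[f; MIN(h)→b]((U ⋈[e=f] S)) − π[f,b](ρ[b/g](ρ[f/e](γ[e; COUNT(*)→g](U))))) → 3

== RESULT ==
f | b
2 | 3
3 | 2
5 | 6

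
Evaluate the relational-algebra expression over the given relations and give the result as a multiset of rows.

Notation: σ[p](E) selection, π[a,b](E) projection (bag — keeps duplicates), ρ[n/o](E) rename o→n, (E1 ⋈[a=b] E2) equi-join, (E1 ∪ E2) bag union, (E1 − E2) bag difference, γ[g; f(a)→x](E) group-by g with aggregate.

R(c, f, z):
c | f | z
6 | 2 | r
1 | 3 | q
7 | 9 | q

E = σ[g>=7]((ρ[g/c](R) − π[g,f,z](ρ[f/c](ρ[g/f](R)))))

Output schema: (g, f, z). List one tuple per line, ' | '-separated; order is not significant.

Row counts bottom-up:
  R → 3
  ρ[g/c](R) → 3
  R → 3
  ρ[g/f](R) → 3
  ρ[f/c](ρ[g/f](R)) → 3
  π[g,f,z](ρ[f/c](ρ[g/f](R))) → 3
  (ρ[g/c](R) − π[g,f,z](ρ[f/c](ρ[g/f](R)))) → 3
  σ[g>=7]((ρ[g/c](R) − π[g,f,z](ρ[f/c](ρ[g/f](R))))) → 1

== RESULT ==
g | f | z
7 | 9 | q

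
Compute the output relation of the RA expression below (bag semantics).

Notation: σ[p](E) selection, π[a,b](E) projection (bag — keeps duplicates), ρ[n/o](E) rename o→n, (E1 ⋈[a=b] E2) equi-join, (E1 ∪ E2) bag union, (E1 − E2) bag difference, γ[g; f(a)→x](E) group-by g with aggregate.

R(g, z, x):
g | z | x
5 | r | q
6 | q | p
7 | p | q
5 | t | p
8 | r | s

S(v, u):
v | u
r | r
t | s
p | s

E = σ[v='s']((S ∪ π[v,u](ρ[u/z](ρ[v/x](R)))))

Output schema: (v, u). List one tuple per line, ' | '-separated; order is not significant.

Stepwise |·|:
  S → 3
  R → 5
  ρ[v/x](R) → 5
  ρ[u/z](ρ[v/x](R)) → 5
  π[v,u](ρ[u/z](ρ[v/x](R))) → 5
  (S ∪ π[v,u](ρ[u/z](ρ[v/x](R)))) → 8
  σ[v='s']((S ∪ π[v,u](ρ[u/z](ρ[v/x](R))))) → 1

== RESULT ==
v | u
s | r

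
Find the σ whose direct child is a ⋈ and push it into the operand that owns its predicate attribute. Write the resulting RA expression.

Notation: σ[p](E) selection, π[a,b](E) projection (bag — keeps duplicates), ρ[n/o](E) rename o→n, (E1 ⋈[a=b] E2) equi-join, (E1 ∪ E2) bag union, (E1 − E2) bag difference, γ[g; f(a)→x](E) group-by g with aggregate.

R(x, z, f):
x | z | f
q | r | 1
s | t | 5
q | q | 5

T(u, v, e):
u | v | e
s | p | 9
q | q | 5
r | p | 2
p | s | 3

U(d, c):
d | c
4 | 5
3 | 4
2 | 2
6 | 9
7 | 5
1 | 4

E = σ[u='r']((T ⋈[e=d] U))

σ filters on u, owned by the left side.
E' = (σ[u='r'](T) ⋈[e=d] U)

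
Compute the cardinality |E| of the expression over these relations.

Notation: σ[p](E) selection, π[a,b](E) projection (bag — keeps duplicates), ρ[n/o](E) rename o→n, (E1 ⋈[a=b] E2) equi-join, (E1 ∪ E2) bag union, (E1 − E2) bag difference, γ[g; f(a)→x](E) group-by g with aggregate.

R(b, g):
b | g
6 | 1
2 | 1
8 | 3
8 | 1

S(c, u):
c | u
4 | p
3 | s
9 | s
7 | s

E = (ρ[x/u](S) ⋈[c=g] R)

Per-node cardinality:
  S → 4
  ρ[x/u](S) → 4
  R → 4
  (ρ[x/u](S) ⋈[c=g] R) → 1

|E| = 1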